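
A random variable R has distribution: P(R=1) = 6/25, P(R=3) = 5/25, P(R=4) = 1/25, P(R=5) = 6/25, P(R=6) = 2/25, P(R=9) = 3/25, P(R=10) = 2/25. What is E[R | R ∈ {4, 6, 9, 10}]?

P(R ∈ {4, 6, 9, 10}) = 8/25.
Σ over the event: 4·1/25 + 6·2/25 + 9·3/25 + 10·2/25 = 63/25.
E[R | R ∈ {4, 6, 9, 10}] = (63/25) / (8/25) = 63/8.

63/8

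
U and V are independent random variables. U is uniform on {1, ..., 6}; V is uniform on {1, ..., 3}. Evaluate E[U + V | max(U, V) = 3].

Outcomes with max(U, V) = 3: (1,3), (2,3), (3,1), (3,2), (3,3), each with probability 1/18.
E[U + V | max(U, V) = 3] = (4 + 5 + 4 + 5 + 6) / 5 = 24/5.

24/5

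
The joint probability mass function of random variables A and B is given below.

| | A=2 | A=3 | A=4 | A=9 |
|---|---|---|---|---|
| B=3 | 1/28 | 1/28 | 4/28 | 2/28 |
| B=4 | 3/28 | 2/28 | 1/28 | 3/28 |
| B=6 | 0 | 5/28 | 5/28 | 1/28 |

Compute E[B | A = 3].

41/8

P(A = 3) = 2/7.
Σ B·P over the event = 3·(1/28) + 4·(2/28) + 6·(5/28) = 41/28.
E[B | A = 3] = (41/28) / (2/7) = 41/8.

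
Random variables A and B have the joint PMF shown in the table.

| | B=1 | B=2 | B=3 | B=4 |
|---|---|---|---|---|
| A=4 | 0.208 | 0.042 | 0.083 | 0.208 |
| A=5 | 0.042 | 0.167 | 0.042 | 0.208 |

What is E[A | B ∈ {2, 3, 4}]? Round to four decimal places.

P(B ∈ {2, 3, 4}) = 0.750.
Σ A·P over the event = 4·(0.042) + 4·(0.083) + 4·(0.208) + 5·(0.167) + 5·(0.042) + 5·(0.208) = 3.417.
E[A | B ∈ {2, 3, 4}] = (3.417) / (0.750) = 4.5560.

4.5560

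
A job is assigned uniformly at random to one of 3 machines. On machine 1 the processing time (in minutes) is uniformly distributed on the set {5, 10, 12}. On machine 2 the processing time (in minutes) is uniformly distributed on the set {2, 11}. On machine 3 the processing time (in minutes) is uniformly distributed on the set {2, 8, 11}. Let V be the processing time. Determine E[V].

15/2

E[V | machine 1] = (5+10+12)/3 = 9.
E[V | machine 2] = (2+11)/2 = 13/2.
E[V | machine 3] = (2+8+11)/3 = 7.
By the law of total expectation,
E[V] = (1/3)·(9) + (1/3)·(13/2) + (1/3)·(7) = 15/2.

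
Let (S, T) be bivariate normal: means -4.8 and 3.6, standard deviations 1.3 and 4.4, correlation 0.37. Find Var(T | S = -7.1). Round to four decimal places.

16.7096

The conditional variance in a bivariate normal is σ_T²(1 − ρ²), independent of x.
Var(T | S=-7.1) = (4.4)²·(1 − (0.37)²) = 19.36·0.8631 = 16.7096.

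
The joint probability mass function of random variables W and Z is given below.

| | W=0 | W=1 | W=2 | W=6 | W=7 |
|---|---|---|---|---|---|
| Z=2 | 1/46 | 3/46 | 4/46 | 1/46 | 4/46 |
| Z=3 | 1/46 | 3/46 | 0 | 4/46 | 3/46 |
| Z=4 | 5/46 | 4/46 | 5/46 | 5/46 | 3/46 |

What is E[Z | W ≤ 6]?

59/18

P(W ≤ 6) = 18/23.
Summing Z·P(W=x,Z=y) over the conditioning event gives 59/23.
E[Z | W ≤ 6] = (59/23) / (18/23) = 59/18.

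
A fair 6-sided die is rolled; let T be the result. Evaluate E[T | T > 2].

Given T > 2, T is equally likely to be any of {3, 4, 5, 6}.
E[T | T > 2] = (3 + 4 + 5 + 6) / 4 = 9/2.

9/2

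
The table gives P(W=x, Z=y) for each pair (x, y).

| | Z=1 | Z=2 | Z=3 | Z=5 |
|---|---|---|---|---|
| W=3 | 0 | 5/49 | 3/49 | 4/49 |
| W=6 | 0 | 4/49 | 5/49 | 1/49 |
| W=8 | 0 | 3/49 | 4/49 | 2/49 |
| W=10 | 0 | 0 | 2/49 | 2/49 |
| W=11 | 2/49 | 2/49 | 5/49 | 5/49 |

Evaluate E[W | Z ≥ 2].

P(Z ≥ 2) = 47/49.
Summing W·P(W=x,Z=y) over the conditioning event gives 340/49.
E[W | Z ≥ 2] = (340/49) / (47/49) = 340/47.

340/47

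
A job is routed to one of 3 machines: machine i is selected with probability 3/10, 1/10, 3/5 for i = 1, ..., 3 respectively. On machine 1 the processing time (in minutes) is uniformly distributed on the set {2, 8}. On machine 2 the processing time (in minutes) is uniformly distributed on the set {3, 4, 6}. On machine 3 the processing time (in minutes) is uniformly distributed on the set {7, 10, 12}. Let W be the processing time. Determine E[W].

116/15

E[W | machine 1] = (2+8)/2 = 5.
E[W | machine 2] = (3+4+6)/3 = 13/3.
E[W | machine 3] = (7+10+12)/3 = 29/3.
By the law of total expectation,
E[W] = (3/10)·(5) + (1/10)·(13/3) + (3/5)·(29/3) = 116/15.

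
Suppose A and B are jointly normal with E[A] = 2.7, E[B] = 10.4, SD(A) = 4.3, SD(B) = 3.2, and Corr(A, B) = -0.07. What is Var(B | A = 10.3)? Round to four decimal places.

For a bivariate normal, Var(B | A=x) = σ_B²(1 − ρ²).
Var(B | A=10.3) = (3.2)²·(1 − (-0.07)²) = 10.24·0.9951 = 10.1898.

10.1898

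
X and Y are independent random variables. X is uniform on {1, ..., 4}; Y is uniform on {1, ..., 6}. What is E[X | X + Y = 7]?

5/2

Outcomes with X + Y = 7: (1,6), (2,5), (3,4), (4,3), each with probability 1/24.
E[X | X + Y = 7] = (1 + 2 + 3 + 4) / 4 = 5/2.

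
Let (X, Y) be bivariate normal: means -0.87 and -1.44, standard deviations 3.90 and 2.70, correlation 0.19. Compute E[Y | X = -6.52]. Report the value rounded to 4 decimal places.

The regression of Y on X has slope ρ·σ_Y/σ_X and passes through (μ_X, μ_Y).
E[Y | X=-6.52] = -1.44 + (0.19)·(2.70/3.90)·(-6.52 − (-0.87)) = -1.44 + (0.13154)·(-5.65) = -2.1832.

-2.1832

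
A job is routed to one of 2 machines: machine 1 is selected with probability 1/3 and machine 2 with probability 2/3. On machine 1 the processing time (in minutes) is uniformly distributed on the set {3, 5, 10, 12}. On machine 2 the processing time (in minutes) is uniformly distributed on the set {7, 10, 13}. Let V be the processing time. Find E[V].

E[V | machine 1] = (3+5+10+12)/4 = 15/2.
E[V | machine 2] = (7+10+13)/3 = 10.
By the law of total expectation,
E[V] = (1/3)·(15/2) + (2/3)·(10) = 55/6.

55/6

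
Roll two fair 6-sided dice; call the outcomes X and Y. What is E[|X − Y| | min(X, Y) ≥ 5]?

Outcomes with min(X, Y) ≥ 5: (5,5), (5,6), (6,5), (6,6), each with probability 1/36.
E[|X − Y| | min(X, Y) ≥ 5] = (0 + 1 + 1 + 0) / 4 = 1/2.

1/2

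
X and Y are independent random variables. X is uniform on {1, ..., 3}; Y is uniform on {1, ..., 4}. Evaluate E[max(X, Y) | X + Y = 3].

Outcomes with X + Y = 3: (1,2), (2,1), each with probability 1/12.
E[max(X, Y) | X + Y = 3] = (2 + 2) / 2 = 2.

2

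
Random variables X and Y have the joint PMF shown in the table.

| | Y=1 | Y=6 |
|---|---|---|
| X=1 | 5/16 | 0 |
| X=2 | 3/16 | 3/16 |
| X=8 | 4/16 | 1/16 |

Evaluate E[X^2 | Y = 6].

P(Y = 6) = 1/4.
Σ X^2·P over the event = 4·(3/16) + 64·(1/16) = 19/4.
E[X^2 | Y = 6] = (19/4) / (1/4) = 19.

19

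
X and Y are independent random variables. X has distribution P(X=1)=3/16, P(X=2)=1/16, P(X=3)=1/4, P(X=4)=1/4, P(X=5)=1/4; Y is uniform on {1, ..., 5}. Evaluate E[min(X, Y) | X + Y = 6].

P(X + Y = 6) = 1/5.
Summing min(X,Y)·P(x,y) over outcomes with X + Y = 6 gives 29/80.
E[min(X, Y) | X + Y = 6] = (29/80) / (1/5) = 29/16.

29/16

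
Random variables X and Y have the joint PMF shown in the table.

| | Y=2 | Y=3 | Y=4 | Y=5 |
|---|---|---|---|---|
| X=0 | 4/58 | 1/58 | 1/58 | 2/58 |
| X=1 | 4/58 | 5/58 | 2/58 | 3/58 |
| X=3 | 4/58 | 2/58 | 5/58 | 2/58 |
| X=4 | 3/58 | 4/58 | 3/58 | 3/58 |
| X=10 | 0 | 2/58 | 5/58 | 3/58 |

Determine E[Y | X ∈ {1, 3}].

10/3

P(X ∈ {1, 3}) = 27/58.
Σ Y·P over the event = 2·(4/58) + 3·(5/58) + 4·(2/58) + 5·(3/58) + 2·(4/58) + 3·(2/58) + 4·(5/58) + 5·(2/58) = 45/29.
E[Y | X ∈ {1, 3}] = (45/29) / (27/58) = 10/3.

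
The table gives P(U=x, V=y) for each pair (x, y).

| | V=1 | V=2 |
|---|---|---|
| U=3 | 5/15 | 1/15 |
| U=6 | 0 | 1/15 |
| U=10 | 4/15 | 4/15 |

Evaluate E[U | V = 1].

P(V = 1) = 3/5.
Summing U·P(U=x,V=y) over the conditioning event gives 11/3.
E[U | V = 1] = (11/3) / (3/5) = 55/9.

55/9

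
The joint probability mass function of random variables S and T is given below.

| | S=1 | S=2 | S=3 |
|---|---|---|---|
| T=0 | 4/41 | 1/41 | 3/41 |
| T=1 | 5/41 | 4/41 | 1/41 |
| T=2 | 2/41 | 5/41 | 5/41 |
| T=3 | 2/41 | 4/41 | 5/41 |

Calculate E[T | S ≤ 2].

41/27

P(S ≤ 2) = 27/41.
Σ T·P over the event = 0·(4/41) + 1·(5/41) + 2·(2/41) + 3·(2/41) + 0·(1/41) + 1·(4/41) + 2·(5/41) + 3·(4/41) = 1.
E[T | S ≤ 2] = (1) / (27/41) = 41/27.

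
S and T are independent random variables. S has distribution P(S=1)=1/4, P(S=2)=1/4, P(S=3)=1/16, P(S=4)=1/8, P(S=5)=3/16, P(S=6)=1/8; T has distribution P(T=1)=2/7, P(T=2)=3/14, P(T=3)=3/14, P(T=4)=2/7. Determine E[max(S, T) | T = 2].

P(T = 2) = 3/14.
Summing max(S,T)·P(x,y) over outcomes with T = 2 gives 81/112.
E[max(S, T) | T = 2] = (81/112) / (3/14) = 27/8.

27/8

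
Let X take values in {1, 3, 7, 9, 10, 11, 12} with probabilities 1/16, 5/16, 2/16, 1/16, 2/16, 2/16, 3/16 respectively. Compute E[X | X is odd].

P(X is odd) = 11/16.
Σ over the event: 1·1/16 + 3·5/16 + 7·1/8 + 9·1/16 + 11·1/8 = 61/16.
E[X | X is odd] = (61/16) / (11/16) = 61/11.

61/11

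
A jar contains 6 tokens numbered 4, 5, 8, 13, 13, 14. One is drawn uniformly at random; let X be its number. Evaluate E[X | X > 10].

40/3

P(X > 10) = 1/2.
Σ over the event: 13·1/3 + 14·1/6 = 20/3.
E[X | X > 10] = (20/3) / (1/2) = 40/3.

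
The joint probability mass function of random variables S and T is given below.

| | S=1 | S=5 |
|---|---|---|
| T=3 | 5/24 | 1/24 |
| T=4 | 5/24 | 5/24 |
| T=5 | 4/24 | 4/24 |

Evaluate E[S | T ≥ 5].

3

P(T ≥ 5) = 1/3.
Summing S·P(S=x,T=y) over the conditioning event gives 1.
E[S | T ≥ 5] = (1) / (1/3) = 3.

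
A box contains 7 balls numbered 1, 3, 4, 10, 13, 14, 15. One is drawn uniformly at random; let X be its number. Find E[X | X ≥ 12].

P(X ≥ 12) = 3/7.
Σ over the event: 13·1/7 + 14·1/7 + 15·1/7 = 6.
E[X | X ≥ 12] = (6) / (3/7) = 14.

14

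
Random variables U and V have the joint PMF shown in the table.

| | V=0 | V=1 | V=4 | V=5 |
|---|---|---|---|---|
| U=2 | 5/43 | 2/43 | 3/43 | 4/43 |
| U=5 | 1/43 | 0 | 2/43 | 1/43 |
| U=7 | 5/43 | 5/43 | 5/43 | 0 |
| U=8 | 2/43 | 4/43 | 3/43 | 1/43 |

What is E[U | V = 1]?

P(V = 1) = 11/43.
Σ U·P over the event = 2·(2/43) + 7·(5/43) + 8·(4/43) = 71/43.
E[U | V = 1] = (71/43) / (11/43) = 71/11.

71/11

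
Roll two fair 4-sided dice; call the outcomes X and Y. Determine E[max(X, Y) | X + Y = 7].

4

Outcomes with X + Y = 7: (3,4), (4,3), each with probability 1/16.
E[max(X, Y) | X + Y = 7] = (4 + 4) / 2 = 4.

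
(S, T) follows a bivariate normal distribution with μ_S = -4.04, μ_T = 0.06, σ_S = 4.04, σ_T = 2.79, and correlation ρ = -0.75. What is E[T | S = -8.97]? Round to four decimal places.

E[T | S=x] = μ_T + ρ(σ_T/σ_S)(x − μ_S) for jointly normal variables.
E[T | S=-8.97] = 0.06 + (-0.75)·(2.79/4.04)·(-8.97 − (-4.04)) = 0.06 + (-0.51795)·(-4.93) = 2.6135.

2.6135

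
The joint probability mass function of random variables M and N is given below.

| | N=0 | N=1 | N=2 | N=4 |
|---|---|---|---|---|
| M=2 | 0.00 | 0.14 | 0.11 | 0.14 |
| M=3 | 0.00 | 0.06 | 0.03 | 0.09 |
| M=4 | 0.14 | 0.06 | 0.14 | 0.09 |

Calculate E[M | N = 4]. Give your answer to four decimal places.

P(N = 4) = 0.32.
Σ M·P over the event = 2·(0.14) + 3·(0.09) + 4·(0.09) = 0.91.
E[M | N = 4] = (0.91) / (0.32) = 2.8438.

2.8438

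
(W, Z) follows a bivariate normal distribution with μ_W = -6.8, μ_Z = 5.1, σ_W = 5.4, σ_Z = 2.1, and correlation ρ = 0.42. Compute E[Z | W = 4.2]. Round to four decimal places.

E[Z | W=x] = μ_Z + ρ(σ_Z/σ_W)(x − μ_W) for jointly normal variables.
E[Z | W=4.2] = 5.1 + (0.42)·(2.1/5.4)·(4.2 − (-6.8)) = 5.1 + (0.163333)·(11) = 6.8967.

6.8967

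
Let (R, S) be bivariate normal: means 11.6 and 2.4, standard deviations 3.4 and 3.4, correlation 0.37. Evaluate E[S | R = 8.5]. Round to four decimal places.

E[S | R=x] = μ_S + ρ(σ_S/σ_R)(x − μ_R) for jointly normal variables.
E[S | R=8.5] = 2.4 + (0.37)·(3.4/3.4)·(8.5 − (11.6)) = 2.4 + (0.37)·(-3.1) = 1.2530.

1.2530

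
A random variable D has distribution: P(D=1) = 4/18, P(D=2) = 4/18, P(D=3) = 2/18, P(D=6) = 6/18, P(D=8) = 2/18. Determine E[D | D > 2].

29/5

P(D > 2) = 5/9.
Σ over the event: 3·1/9 + 6·1/3 + 8·1/9 = 29/9.
E[D | D > 2] = (29/9) / (5/9) = 29/5.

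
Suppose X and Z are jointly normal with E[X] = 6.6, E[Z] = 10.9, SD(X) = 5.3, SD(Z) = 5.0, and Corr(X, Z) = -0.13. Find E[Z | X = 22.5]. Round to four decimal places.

For a bivariate normal, E[Z | X=x] = μ_Z + ρ·(σ_Z/σ_X)·(x − μ_X).
E[Z | X=22.5] = 10.9 + (-0.13)·(5.0/5.3)·(22.5 − (6.6)) = 10.9 + (-0.12264)·(15.9) = 8.9500.

8.9500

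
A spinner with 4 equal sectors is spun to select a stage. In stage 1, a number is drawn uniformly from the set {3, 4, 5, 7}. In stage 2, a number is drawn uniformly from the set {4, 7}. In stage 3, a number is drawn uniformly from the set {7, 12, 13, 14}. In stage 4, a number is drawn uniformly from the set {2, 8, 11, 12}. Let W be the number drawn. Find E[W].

15/2

E[W | stage 1] = (3+4+5+7)/4 = 19/4.
E[W | stage 2] = (4+7)/2 = 11/2.
E[W | stage 3] = (7+12+13+14)/4 = 23/2.
E[W | stage 4] = (2+8+11+12)/4 = 33/4.
E[W] = (1/4)·(19/4) + (1/4)·(11/2) + (1/4)·(23/2) + (1/4)·(33/4) = 15/2.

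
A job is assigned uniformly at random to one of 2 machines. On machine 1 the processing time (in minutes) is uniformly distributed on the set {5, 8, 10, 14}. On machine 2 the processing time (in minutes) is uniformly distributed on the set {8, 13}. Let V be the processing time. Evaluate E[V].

79/8

E[V | machine 1] = (5+8+10+14)/4 = 37/4.
E[V | machine 2] = (8+13)/2 = 21/2.
E[V] = (1/2)·(37/4) + (1/2)·(21/2) = 79/8.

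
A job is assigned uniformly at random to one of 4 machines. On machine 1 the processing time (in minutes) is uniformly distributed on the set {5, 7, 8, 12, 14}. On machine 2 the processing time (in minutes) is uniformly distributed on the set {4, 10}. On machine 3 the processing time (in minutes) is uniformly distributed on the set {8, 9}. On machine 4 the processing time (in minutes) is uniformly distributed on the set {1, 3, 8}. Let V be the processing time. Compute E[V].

287/40

E[V | machine 1] = (5+7+8+12+14)/5 = 46/5.
E[V | machine 2] = (4+10)/2 = 7.
E[V | machine 3] = (8+9)/2 = 17/2.
E[V | machine 4] = (1+3+8)/3 = 4.
E[V] = (1/4)·(46/5) + (1/4)·(7) + (1/4)·(17/2) + (1/4)·(4) = 287/40.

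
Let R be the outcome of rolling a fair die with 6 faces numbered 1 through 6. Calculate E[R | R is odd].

Given R is odd, R is equally likely to be any of {1, 3, 5}.
E[R | R is odd] = (1 + 3 + 5) / 3 = 3.

3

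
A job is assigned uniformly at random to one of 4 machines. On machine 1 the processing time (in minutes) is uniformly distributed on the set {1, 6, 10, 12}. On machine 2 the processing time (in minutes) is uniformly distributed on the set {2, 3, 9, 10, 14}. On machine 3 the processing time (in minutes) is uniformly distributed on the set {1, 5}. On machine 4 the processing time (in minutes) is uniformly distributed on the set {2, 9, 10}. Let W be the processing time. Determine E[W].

E[W | machine 1] = (1+6+10+12)/4 = 29/4.
E[W | machine 2] = (2+3+9+10+14)/5 = 38/5.
E[W | machine 3] = (1+5)/2 = 3.
E[W | machine 4] = (2+9+10)/3 = 7.
E[W] = (1/4)·(29/4) + (1/4)·(38/5) + (1/4)·(3) + (1/4)·(7) = 497/80.

497/80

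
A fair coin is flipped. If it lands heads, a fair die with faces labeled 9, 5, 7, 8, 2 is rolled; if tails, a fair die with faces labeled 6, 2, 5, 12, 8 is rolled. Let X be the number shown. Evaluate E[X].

32/5

E[X | heads] = (9+5+7+8+2)/5 = 31/5.
E[X | tails] = (6+2+5+12+8)/5 = 33/5.
By the law of total expectation,
E[X] = (1/2)·(31/5) + (1/2)·(33/5) = 32/5.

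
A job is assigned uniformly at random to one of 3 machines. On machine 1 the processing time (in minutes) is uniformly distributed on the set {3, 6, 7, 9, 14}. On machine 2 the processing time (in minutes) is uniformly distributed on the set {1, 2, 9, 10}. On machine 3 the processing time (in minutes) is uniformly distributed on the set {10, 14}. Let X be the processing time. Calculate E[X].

253/30

E[X | machine 1] = (3+6+7+9+14)/5 = 39/5.
E[X | machine 2] = (1+2+9+10)/4 = 11/2.
E[X | machine 3] = (10+14)/2 = 12.
By the law of total expectation,
E[X] = (1/3)·(39/5) + (1/3)·(11/2) + (1/3)·(12) = 253/30.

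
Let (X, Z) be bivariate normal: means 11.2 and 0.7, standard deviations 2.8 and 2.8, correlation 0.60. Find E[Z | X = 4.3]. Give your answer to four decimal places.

-3.4400

E[Z | X=x] = μ_Z + ρ(σ_Z/σ_X)(x − μ_X) for jointly normal variables.
E[Z | X=4.3] = 0.7 + (0.60)·(2.8/2.8)·(4.3 − (11.2)) = 0.7 + (0.6)·(-6.9) = -3.4400.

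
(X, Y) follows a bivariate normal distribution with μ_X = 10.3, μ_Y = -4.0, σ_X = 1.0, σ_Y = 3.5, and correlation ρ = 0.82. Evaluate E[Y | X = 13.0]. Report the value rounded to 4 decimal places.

The regression of Y on X has slope ρ·σ_Y/σ_X and passes through (μ_X, μ_Y).
E[Y | X=13.0] = -4.0 + (0.82)·(3.5/1.0)·(13.0 − (10.3)) = -4.0 + (2.87)·(2.7) = 3.7490.

3.7490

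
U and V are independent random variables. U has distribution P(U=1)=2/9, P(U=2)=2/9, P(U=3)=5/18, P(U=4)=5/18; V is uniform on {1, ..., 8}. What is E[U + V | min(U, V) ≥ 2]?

113/14

P(min(U, V) ≥ 2) = 49/72.
Summing (U+V)·P(x,y) over outcomes with min(U, V) ≥ 2 gives 791/144.
E[U + V | min(U, V) ≥ 2] = (791/144) / (49/72) = 113/14.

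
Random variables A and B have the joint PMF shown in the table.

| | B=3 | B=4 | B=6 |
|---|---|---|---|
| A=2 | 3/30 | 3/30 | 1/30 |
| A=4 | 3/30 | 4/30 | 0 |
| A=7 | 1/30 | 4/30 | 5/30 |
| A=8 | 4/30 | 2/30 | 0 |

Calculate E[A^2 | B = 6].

P(B = 6) = 1/5.
Σ A^2·P over the event = 4·(1/30) + 49·(5/30) = 83/10.
E[A^2 | B = 6] = (83/10) / (1/5) = 83/2.

83/2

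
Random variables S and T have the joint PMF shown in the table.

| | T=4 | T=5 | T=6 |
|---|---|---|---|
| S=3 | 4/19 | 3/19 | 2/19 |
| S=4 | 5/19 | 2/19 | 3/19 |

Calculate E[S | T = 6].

18/5

P(T = 6) = 5/19.
Σ S·P over the event = 3·(2/19) + 4·(3/19) = 18/19.
E[S | T = 6] = (18/19) / (5/19) = 18/5.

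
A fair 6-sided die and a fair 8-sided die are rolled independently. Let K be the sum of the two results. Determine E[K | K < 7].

P(K < 7) = 5/16.
Σ over the event: 2·1/48 + 3·1/24 + 4·1/16 + 5·1/12 + 6·5/48 = 35/24.
E[K | K < 7] = (35/24) / (5/16) = 14/3.

14/3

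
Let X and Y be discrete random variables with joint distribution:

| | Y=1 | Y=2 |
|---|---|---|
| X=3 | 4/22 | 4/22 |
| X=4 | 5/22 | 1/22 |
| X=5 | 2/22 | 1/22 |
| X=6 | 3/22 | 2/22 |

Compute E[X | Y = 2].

33/8

P(Y = 2) = 4/11.
Σ X·P over the event = 3·(4/22) + 4·(1/22) + 5·(1/22) + 6·(2/22) = 3/2.
E[X | Y = 2] = (3/2) / (4/11) = 33/8.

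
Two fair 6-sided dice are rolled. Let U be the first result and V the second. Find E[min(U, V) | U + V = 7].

2

P(U + V = 7) = 1/6.
Summing min(U,V)·P(x,y) over outcomes with U + V = 7 gives 1/3.
E[min(U, V) | U + V = 7] = (1/3) / (1/6) = 2.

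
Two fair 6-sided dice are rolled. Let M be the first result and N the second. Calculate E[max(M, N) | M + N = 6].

P(M + N = 6) = 5/36.
Summing max(M,N)·P(x,y) over outcomes with M + N = 6 gives 7/12.
E[max(M, N) | M + N = 6] = (7/12) / (5/36) = 21/5.

21/5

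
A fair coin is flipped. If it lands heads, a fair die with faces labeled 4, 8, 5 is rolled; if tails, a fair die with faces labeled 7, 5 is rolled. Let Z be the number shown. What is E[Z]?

E[Z | heads] = (4+8+5)/3 = 17/3.
E[Z | tails] = (7+5)/2 = 6.
By the law of total expectation,
E[Z] = (1/2)·(17/3) + (1/2)·(6) = 35/6.

35/6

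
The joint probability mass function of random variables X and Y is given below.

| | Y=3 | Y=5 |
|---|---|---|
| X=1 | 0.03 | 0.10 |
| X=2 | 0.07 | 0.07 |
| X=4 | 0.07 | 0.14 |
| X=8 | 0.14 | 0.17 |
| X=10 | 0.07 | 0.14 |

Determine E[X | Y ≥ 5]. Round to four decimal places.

P(Y ≥ 5) = 0.62.
Σ X·P over the event = 1·(0.10) + 2·(0.07) + 4·(0.14) + 8·(0.17) + 10·(0.14) = 3.56.
E[X | Y ≥ 5] = (3.56) / (0.62) = 5.7419.

5.7419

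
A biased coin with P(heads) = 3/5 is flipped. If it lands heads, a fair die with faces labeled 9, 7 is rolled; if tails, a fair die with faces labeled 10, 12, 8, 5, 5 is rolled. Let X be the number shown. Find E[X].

8

E[X | heads] = (9+7)/2 = 8.
E[X | tails] = (10+12+8+5+5)/5 = 8.
By the law of total expectation,
E[X] = (3/5)·(8) + (2/5)·(8) = 8.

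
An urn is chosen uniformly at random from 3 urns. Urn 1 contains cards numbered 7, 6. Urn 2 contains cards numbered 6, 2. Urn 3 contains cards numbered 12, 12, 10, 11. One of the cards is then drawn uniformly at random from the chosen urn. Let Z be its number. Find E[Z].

29/4

E[Z | urn 1] = (7+6)/2 = 13/2.
E[Z | urn 2] = (6+2)/2 = 4.
E[Z | urn 3] = (12+12+10+11)/4 = 45/4.
By the law of total expectation,
E[Z] = (1/3)·(13/2) + (1/3)·(4) + (1/3)·(45/4) = 29/4.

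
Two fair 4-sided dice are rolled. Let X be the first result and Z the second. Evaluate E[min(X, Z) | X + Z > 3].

P(X + Z > 3) = 13/16.
Summing min(X,Z)·P(x,y) over outcomes with X + Z > 3 gives 27/16.
E[min(X, Z) | X + Z > 3] = (27/16) / (13/16) = 27/13.

27/13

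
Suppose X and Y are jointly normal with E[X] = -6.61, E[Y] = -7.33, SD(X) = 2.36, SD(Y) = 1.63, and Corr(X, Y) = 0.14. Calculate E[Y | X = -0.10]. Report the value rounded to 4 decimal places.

For a bivariate normal, E[Y | X=x] = μ_Y + ρ·(σ_Y/σ_X)·(x − μ_X).
E[Y | X=-0.10] = -7.33 + (0.14)·(1.63/2.36)·(-0.10 − (-6.61)) = -7.33 + (0.096695)·(6.51) = -6.7005.

-6.7005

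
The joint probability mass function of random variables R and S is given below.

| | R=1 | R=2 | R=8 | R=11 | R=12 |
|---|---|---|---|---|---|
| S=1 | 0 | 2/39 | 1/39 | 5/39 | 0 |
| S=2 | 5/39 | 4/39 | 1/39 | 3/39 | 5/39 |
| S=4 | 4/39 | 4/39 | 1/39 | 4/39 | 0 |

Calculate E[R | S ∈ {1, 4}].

P(S ∈ {1, 4}) = 7/13.
Σ R·P over the event = 1·(4/39) + 2·(2/39) + 2·(4/39) + 8·(1/39) + 8·(1/39) + 11·(5/39) + 11·(4/39) = 131/39.
E[R | S ∈ {1, 4}] = (131/39) / (7/13) = 131/21.

131/21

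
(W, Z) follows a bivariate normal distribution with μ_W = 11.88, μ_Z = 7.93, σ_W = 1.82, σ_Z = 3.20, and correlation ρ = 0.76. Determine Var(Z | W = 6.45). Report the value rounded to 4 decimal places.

Var(Z | W=x) = (1 − ρ²)·σ_Z².
Var(Z | W=6.45) = (3.20)²·(1 − (0.76)²) = 10.24·0.4224 = 4.3254.

4.3254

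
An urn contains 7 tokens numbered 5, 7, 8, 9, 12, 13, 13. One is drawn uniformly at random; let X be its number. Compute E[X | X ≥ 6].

31/3

P(X ≥ 6) = 6/7.
Σ over the event: 7·1/7 + 8·1/7 + 9·1/7 + 12·1/7 + 13·2/7 = 62/7.
E[X | X ≥ 6] = (62/7) / (6/7) = 31/3.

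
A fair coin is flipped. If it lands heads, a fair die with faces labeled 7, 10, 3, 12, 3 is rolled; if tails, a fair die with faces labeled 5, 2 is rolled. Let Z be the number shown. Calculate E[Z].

21/4

E[Z | heads] = (7+10+3+12+3)/5 = 7.
E[Z | tails] = (5+2)/2 = 7/2.
By the law of total expectation,
E[Z] = (1/2)·(7) + (1/2)·(7/2) = 21/4.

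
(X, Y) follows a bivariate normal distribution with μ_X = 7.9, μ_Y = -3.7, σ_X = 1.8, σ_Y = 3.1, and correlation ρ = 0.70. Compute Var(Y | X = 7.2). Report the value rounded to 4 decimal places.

4.9011

Var(Y | X=x) = (1 − ρ²)·σ_Y².
Var(Y | X=7.2) = (3.1)²·(1 − (0.70)²) = 9.61·0.51 = 4.9011.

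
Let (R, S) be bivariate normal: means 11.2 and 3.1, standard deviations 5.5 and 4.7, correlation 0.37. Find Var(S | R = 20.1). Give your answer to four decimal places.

19.0659

Var(S | R=x) = (1 − ρ²)·σ_S².
Var(S | R=20.1) = (4.7)²·(1 − (0.37)²) = 22.09·0.8631 = 19.0659.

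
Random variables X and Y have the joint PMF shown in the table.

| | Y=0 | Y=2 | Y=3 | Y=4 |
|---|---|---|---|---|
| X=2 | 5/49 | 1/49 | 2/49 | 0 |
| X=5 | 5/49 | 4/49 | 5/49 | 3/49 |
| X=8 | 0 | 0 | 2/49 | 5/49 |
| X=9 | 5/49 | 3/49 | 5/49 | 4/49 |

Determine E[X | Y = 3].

P(Y = 3) = 2/7.
Σ X·P over the event = 2·(2/49) + 5·(5/49) + 8·(2/49) + 9·(5/49) = 90/49.
E[X | Y = 3] = (90/49) / (2/7) = 45/7.

45/7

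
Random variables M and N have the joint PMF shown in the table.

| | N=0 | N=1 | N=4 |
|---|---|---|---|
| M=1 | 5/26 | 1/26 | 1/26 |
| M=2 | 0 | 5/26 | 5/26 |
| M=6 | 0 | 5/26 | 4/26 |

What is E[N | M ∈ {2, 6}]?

46/19

P(M ∈ {2, 6}) = 19/26.
Σ N·P over the event = 1·(5/26) + 4·(5/26) + 1·(5/26) + 4·(4/26) = 23/13.
E[N | M ∈ {2, 6}] = (23/13) / (19/26) = 46/19.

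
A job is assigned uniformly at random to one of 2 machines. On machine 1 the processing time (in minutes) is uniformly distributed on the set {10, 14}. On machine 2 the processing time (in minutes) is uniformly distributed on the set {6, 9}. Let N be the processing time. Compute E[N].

39/4

E[N | machine 1] = (10+14)/2 = 12.
E[N | machine 2] = (6+9)/2 = 15/2.
By the law of total expectation,
E[N] = (1/2)·(12) + (1/2)·(15/2) = 39/4.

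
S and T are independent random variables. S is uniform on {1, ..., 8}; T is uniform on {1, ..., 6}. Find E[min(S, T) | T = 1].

1

Outcomes with T = 1: (1,1), (2,1), (3,1), (4,1), (5,1), (6,1), (7,1), (8,1), each with probability 1/48.
E[min(S, T) | T = 1] = (1 + 1 + 1 + 1 + 1 + 1 + 1 + 1) / 8 = 1.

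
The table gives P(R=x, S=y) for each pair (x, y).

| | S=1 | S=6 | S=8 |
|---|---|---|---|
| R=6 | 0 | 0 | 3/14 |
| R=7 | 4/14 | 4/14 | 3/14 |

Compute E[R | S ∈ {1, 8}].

67/10

P(S ∈ {1, 8}) = 5/7.
Σ R·P over the event = 6·(3/14) + 7·(4/14) + 7·(3/14) = 67/14.
E[R | S ∈ {1, 8}] = (67/14) / (5/7) = 67/10.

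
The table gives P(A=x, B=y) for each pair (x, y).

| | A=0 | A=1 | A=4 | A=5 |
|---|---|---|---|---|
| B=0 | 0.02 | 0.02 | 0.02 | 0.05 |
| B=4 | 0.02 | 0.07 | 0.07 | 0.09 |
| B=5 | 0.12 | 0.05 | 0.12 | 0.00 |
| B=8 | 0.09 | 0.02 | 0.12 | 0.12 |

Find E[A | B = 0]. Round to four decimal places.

P(B = 0) = 0.11.
Summing A·P(A=x,B=y) over the conditioning event gives 0.35.
E[A | B = 0] = (0.35) / (0.11) = 3.1818.

3.1818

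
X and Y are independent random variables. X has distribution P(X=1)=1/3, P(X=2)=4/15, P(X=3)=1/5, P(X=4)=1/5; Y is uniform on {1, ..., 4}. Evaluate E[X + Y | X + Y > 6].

22/3

P(X + Y > 6) = 3/20.
Summing (X+Y)·P(x,y) over outcomes with X + Y > 6 gives 11/10.
E[X + Y | X + Y > 6] = (11/10) / (3/20) = 22/3.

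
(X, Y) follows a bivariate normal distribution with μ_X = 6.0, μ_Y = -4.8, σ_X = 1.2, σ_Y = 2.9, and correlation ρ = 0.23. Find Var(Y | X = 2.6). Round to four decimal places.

The conditional variance in a bivariate normal is σ_Y²(1 − ρ²), independent of x.
Var(Y | X=2.6) = (2.9)²·(1 − (0.23)²) = 8.41·0.9471 = 7.9651.

7.9651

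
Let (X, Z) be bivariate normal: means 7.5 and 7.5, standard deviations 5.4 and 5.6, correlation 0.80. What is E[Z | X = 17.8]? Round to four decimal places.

16.0452

For a bivariate normal, E[Z | X=x] = μ_Z + ρ·(σ_Z/σ_X)·(x − μ_X).
E[Z | X=17.8] = 7.5 + (0.80)·(5.6/5.4)·(17.8 − (7.5)) = 7.5 + (0.82963)·(10.3) = 16.0452.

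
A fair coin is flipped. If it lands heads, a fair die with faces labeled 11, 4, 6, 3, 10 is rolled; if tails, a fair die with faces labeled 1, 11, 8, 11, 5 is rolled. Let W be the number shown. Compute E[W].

7

E[W | heads] = (11+4+6+3+10)/5 = 34/5.
E[W | tails] = (1+11+8+11+5)/5 = 36/5.
By the law of total expectation,
E[W] = (1/2)·(34/5) + (1/2)·(36/5) = 7.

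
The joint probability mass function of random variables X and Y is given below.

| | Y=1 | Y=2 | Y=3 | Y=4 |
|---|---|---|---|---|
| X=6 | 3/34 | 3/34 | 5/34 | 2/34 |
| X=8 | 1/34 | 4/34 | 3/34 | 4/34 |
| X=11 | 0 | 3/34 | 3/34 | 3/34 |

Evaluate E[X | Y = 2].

P(Y = 2) = 5/17.
Σ X·P over the event = 6·(3/34) + 8·(4/34) + 11·(3/34) = 83/34.
E[X | Y = 2] = (83/34) / (5/17) = 83/10.

83/10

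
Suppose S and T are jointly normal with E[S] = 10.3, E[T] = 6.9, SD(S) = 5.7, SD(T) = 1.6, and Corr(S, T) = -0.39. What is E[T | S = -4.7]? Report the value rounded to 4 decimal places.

For a bivariate normal, E[T | S=x] = μ_T + ρ·(σ_T/σ_S)·(x − μ_S).
E[T | S=-4.7] = 6.9 + (-0.39)·(1.6/5.7)·(-4.7 − (10.3)) = 6.9 + (-0.10947)·(-15) = 8.5421.

8.5421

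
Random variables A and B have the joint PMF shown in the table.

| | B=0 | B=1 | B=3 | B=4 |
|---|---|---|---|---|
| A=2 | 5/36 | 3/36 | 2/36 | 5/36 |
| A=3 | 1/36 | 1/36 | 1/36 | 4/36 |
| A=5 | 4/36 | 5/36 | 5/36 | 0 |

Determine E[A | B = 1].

P(B = 1) = 1/4.
Summing A·P(A=x,B=y) over the conditioning event gives 17/18.
E[A | B = 1] = (17/18) / (1/4) = 34/9.

34/9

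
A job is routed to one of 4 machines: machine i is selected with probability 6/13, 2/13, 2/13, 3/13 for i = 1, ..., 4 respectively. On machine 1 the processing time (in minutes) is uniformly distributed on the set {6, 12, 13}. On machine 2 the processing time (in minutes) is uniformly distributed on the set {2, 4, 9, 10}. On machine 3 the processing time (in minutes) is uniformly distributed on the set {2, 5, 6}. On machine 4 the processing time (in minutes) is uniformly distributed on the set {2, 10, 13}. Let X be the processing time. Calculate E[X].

E[X | machine 1] = (6+12+13)/3 = 31/3.
E[X | machine 2] = (2+4+9+10)/4 = 25/4.
E[X | machine 3] = (2+5+6)/3 = 13/3.
E[X | machine 4] = (2+10+13)/3 = 25/3.
E[X] = (6/13)·(31/3) + (2/13)·(25/4) + (2/13)·(13/3) + (3/13)·(25/3) = 649/78.

649/78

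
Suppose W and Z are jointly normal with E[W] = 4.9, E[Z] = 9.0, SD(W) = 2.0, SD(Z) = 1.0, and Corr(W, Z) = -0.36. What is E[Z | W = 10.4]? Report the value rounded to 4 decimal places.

8.0100

For a bivariate normal, E[Z | W=x] = μ_Z + ρ·(σ_Z/σ_W)·(x − μ_W).
E[Z | W=10.4] = 9.0 + (-0.36)·(1.0/2.0)·(10.4 − (4.9)) = 9.0 + (-0.18)·(5.5) = 8.0100.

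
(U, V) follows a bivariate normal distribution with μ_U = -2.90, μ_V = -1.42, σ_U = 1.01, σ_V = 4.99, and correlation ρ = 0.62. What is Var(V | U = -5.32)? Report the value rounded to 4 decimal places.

Var(V | U=x) = (1 − ρ²)·σ_V².
Var(V | U=-5.32) = (4.99)²·(1 − (0.62)²) = 24.9001·0.6156 = 15.3285.

15.3285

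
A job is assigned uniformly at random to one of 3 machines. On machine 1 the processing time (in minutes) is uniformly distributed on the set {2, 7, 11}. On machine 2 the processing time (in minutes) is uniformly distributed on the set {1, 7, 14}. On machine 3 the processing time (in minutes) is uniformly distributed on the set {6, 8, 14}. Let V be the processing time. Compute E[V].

70/9

E[V | machine 1] = (2+7+11)/3 = 20/3.
E[V | machine 2] = (1+7+14)/3 = 22/3.
E[V | machine 3] = (6+8+14)/3 = 28/3.
E[V] = (1/3)·(20/3) + (1/3)·(22/3) + (1/3)·(28/3) = 70/9.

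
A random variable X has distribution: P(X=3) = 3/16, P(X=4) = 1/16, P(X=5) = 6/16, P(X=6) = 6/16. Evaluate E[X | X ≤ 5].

43/10

P(X ≤ 5) = 5/8.
Σ over the event: 3·3/16 + 4·1/16 + 5·3/8 = 43/16.
E[X | X ≤ 5] = (43/16) / (5/8) = 43/10.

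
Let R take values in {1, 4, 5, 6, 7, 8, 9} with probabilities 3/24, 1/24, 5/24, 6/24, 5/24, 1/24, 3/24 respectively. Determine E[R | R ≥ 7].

70/9

P(R ≥ 7) = 3/8.
Σ over the event: 7·5/24 + 8·1/24 + 9·1/8 = 35/12.
E[R | R ≥ 7] = (35/12) / (3/8) = 70/9.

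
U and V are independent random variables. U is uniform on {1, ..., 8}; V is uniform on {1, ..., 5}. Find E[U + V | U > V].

42/5

P(U > V) = 5/8.
Summing (U+V)·P(x,y) over outcomes with U > V gives 21/4.
E[U + V | U > V] = (21/4) / (5/8) = 42/5.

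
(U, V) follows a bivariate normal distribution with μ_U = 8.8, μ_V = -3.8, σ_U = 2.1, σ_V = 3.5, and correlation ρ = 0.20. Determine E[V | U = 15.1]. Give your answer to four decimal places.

-1.7000

The regression of V on U has slope ρ·σ_V/σ_U and passes through (μ_U, μ_V).
E[V | U=15.1] = -3.8 + (0.20)·(3.5/2.1)·(15.1 − (8.8)) = -3.8 + (0.33333)·(6.3) = -1.7000.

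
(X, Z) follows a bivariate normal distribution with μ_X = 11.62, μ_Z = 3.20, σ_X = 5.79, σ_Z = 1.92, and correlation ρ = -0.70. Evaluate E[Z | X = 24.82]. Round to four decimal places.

0.1360

For a bivariate normal, E[Z | X=x] = μ_Z + ρ·(σ_Z/σ_X)·(x − μ_X).
E[Z | X=24.82] = 3.20 + (-0.70)·(1.92/5.79)·(24.82 − (11.62)) = 3.20 + (-0.23212)·(13.2) = 0.1360.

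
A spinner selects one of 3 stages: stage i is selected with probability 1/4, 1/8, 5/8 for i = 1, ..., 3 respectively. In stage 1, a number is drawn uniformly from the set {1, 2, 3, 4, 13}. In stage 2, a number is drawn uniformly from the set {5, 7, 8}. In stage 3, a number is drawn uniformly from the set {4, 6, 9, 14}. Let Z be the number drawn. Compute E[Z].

E[Z | stage 1] = (1+2+3+4+13)/5 = 23/5.
E[Z | stage 2] = (5+7+8)/3 = 20/3.
E[Z | stage 3] = (4+6+9+14)/4 = 33/4.
By the law of total expectation,
E[Z] = (1/4)·(23/5) + (1/8)·(20/3) + (5/8)·(33/4) = 3427/480.

3427/480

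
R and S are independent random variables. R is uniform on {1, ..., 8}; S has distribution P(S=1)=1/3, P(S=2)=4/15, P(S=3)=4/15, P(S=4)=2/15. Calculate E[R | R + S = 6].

19/5

P(R + S = 6) = 1/8.
Summing R·P(x,y) over outcomes with R + S = 6 gives 19/40.
E[R | R + S = 6] = (19/40) / (1/8) = 19/5.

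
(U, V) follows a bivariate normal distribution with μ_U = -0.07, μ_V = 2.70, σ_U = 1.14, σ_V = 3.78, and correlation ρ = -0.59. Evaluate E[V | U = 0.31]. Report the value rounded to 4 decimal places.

For a bivariate normal, E[V | U=x] = μ_V + ρ·(σ_V/σ_U)·(x − μ_U).
E[V | U=0.31] = 2.70 + (-0.59)·(3.78/1.14)·(0.31 − (-0.07)) = 2.70 + (-1.9563)·(0.38) = 1.9566.

1.9566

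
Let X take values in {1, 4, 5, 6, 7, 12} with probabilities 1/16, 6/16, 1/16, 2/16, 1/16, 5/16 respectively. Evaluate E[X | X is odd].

13/3

P(X is odd) = 3/16.
Σ over the event: 1·1/16 + 5·1/16 + 7·1/16 = 13/16.
E[X | X is odd] = (13/16) / (3/16) = 13/3.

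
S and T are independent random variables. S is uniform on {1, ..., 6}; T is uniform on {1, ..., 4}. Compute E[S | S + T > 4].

P(S + T > 4) = 3/4.
Summing S·P(x,y) over outcomes with S + T > 4 gives 37/12.
E[S | S + T > 4] = (37/12) / (3/4) = 37/9.

37/9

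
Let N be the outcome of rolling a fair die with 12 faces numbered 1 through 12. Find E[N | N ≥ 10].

Given N ≥ 10, N is equally likely to be any of {10, 11, 12}.
E[N | N ≥ 10] = (10 + 11 + 12) / 3 = 11.

11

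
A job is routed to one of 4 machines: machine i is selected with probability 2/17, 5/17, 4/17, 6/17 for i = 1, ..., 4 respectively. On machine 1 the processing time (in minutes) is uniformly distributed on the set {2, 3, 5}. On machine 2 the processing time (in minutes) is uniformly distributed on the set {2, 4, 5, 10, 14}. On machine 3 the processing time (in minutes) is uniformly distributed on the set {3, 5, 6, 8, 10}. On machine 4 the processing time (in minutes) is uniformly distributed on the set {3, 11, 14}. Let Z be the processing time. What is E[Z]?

E[Z | machine 1] = (2+3+5)/3 = 10/3.
E[Z | machine 2] = (2+4+5+10+14)/5 = 7.
E[Z | machine 3] = (3+5+6+8+10)/5 = 32/5.
E[Z | machine 4] = (3+11+14)/3 = 28/3.
By the law of total expectation,
E[Z] = (2/17)·(10/3) + (5/17)·(7) + (4/17)·(32/5) + (6/17)·(28/3) = 1849/255.

1849/255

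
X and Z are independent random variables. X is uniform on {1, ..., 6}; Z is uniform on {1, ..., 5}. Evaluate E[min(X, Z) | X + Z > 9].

14/3

Outcomes with X + Z > 9: (5,5), (6,4), (6,5), each with probability 1/30.
E[min(X, Z) | X + Z > 9] = (5 + 4 + 5) / 3 = 14/3.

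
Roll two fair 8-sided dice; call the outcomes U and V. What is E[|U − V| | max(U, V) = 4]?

Outcomes with max(U, V) = 4: (1,4), (2,4), (3,4), (4,1), (4,2), (4,3), (4,4), each with probability 1/64.
E[|U − V| | max(U, V) = 4] = (3 + 2 + 1 + 3 + 2 + 1 + 0) / 7 = 12/7.

12/7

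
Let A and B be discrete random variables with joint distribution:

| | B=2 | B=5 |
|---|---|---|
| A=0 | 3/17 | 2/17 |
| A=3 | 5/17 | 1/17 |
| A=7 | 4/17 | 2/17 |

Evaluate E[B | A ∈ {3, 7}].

P(A ∈ {3, 7}) = 12/17.
Σ B·P over the event = 2·(5/17) + 5·(1/17) + 2·(4/17) + 5·(2/17) = 33/17.
E[B | A ∈ {3, 7}] = (33/17) / (12/17) = 11/4.

11/4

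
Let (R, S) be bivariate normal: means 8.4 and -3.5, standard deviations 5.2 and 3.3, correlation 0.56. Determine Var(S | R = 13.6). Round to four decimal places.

7.4749

The conditional variance in a bivariate normal is σ_S²(1 − ρ²), independent of x.
Var(S | R=13.6) = (3.3)²·(1 − (0.56)²) = 10.89·0.6864 = 7.4749.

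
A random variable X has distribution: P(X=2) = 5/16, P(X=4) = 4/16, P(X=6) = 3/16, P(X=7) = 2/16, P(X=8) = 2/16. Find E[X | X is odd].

7

P(X is odd) = 1/8.
Σ over the event: 7·1/8 = 7/8.
E[X | X is odd] = (7/8) / (1/8) = 7.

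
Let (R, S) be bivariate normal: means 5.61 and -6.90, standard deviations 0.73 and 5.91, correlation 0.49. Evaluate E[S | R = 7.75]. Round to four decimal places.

The regression of S on R has slope ρ·σ_S/σ_R and passes through (μ_R, μ_S).
E[S | R=7.75] = -6.90 + (0.49)·(5.91/0.73)·(7.75 − (5.61)) = -6.90 + (3.967)·(2.14) = 1.5894.

1.5894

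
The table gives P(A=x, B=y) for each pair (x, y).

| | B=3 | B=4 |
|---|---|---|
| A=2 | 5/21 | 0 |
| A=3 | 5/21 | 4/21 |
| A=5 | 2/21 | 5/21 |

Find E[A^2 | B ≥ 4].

161/9

P(B ≥ 4) = 3/7.
Σ A^2·P over the event = 9·(4/21) + 25·(5/21) = 23/3.
E[A^2 | B ≥ 4] = (23/3) / (3/7) = 161/9.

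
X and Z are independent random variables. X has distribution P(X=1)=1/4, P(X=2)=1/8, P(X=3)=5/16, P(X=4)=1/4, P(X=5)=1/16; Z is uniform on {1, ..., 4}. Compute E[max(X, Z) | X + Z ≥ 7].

67/16

P(X + Z ≥ 7) = 1/4.
Summing max(X,Z)·P(x,y) over outcomes with X + Z ≥ 7 gives 67/64.
E[max(X, Z) | X + Z ≥ 7] = (67/64) / (1/4) = 67/16.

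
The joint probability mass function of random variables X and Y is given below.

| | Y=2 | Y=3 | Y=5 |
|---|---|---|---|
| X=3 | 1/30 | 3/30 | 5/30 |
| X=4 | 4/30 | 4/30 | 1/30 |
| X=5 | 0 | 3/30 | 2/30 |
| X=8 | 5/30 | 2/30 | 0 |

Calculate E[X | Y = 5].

P(Y = 5) = 4/15.
Σ X·P over the event = 3·(5/30) + 4·(1/30) + 5·(2/30) = 29/30.
E[X | Y = 5] = (29/30) / (4/15) = 29/8.

29/8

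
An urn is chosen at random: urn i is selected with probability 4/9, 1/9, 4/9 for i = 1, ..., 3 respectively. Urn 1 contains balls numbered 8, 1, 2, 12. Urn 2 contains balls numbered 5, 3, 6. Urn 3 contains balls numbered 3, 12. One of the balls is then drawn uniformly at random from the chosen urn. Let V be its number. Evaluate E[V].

173/27

E[V | urn 1] = (8+1+2+12)/4 = 23/4.
E[V | urn 2] = (5+3+6)/3 = 14/3.
E[V | urn 3] = (3+12)/2 = 15/2.
E[V] = (4/9)·(23/4) + (1/9)·(14/3) + (4/9)·(15/2) = 173/27.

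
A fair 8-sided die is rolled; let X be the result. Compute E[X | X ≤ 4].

5/2

Given X ≤ 4, X is equally likely to be any of {1, 2, 3, 4}.
E[X | X ≤ 4] = (1 + 2 + 3 + 4) / 4 = 5/2.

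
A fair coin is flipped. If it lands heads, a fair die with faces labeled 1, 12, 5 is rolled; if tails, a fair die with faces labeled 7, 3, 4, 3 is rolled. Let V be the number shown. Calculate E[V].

41/8

E[V | heads] = (1+12+5)/3 = 6.
E[V | tails] = (7+3+4+3)/4 = 17/4.
E[V] = (1/2)·(6) + (1/2)·(17/4) = 41/8.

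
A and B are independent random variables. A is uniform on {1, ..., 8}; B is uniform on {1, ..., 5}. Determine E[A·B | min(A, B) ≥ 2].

35/2

P(min(A, B) ≥ 2) = 7/10.
Summing AB·P(x,y) over outcomes with min(A, B) ≥ 2 gives 49/4.
E[A·B | min(A, B) ≥ 2] = (49/4) / (7/10) = 35/2.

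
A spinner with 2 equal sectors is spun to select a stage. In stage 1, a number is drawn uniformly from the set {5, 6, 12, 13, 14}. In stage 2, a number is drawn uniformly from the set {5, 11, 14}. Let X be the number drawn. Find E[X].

10

E[X | stage 1] = (5+6+12+13+14)/5 = 10.
E[X | stage 2] = (5+11+14)/3 = 10.
E[X] = (1/2)·(10) + (1/2)·(10) = 10.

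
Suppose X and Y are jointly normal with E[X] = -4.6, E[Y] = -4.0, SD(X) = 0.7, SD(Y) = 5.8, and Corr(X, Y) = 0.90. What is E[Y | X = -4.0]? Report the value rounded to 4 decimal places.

0.4743

E[Y | X=x] = μ_Y + ρ(σ_Y/σ_X)(x − μ_X) for jointly normal variables.
E[Y | X=-4.0] = -4.0 + (0.90)·(5.8/0.7)·(-4.0 − (-4.6)) = -4.0 + (7.4571)·(0.6) = 0.4743.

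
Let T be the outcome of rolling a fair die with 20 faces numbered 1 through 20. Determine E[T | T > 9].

15

Given T > 9, T is equally likely to be any of {10, 11, 12, 13, 14, 15, 16, 17, 18, 19, 20}.
E[T | T > 9] = (10 + 11 + 12 + 13 + 14 + 15 + 16 + 17 + 18 + 19 + 20) / 11 = 15.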